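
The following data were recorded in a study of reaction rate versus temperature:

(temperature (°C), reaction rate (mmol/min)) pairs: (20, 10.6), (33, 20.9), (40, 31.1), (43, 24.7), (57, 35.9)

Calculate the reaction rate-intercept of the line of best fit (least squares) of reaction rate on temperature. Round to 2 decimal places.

n = 5, Σx = 193, Σy = 123.2, Σxy = 5254.1, Σx² = 8187
Sxx = Σx² − (Σx)²/n = 8187 − 7449.8 = 737.2
Sxy = Σxy − (Σx)(Σy)/n = 5254.1 − 4755.52 = 498.58
b = Sxy/Sxx = 498.58/737.2 = 0.676316
a = ȳ − b·x̄ = 24.64 − 0.676316·38.6 = -1.465789

-1.47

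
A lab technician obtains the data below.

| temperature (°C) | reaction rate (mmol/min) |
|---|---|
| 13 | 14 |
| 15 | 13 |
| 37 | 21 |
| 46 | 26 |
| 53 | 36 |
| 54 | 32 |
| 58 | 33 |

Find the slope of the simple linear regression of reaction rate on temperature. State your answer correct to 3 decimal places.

0.479

n = 7, Σx = 276, Σy = 175, Σxy = 7900, Σx² = 12968
Sxx = Σx² − (Σx)²/n = 12968 − 10882.285714 = 2085.714286
Sxy = Σxy − (Σx)(Σy)/n = 7900 − 6900 = 1000
b = Sxy/Sxx = 1000/2085.714286 = 0.479452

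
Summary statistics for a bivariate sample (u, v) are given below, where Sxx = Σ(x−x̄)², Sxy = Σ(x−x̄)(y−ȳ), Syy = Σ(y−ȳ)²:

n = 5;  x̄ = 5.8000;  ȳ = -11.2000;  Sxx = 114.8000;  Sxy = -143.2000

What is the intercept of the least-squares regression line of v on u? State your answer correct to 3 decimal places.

-3.965

b = Sxy/Sxx = -143.2/114.8 = -1.247387
a = ȳ − b·x̄ = -11.2 − (-1.247387)·5.8 = -3.965157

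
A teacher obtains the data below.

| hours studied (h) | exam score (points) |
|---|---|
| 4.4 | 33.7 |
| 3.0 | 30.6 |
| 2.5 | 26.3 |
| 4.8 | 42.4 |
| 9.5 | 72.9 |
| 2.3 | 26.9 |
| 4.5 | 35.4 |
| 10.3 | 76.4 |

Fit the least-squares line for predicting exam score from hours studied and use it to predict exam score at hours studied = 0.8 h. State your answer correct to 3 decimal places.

n = 8, Σx = 41.3, Σy = 344.6, Σxy = 2209.99, Σx² = 279.53
Sxx = Σx² − (Σx)²/n = 279.53 − 213.21125 = 66.31875
Sxy = Σxy − (Σx)(Σy)/n = 2209.99 − 1778.9975 = 430.9925
b = Sxy/Sxx = 430.9925/66.31875 = 6.498803
a = ȳ − b·x̄ = 43.075 − 6.498803·5.1625 = 9.524929
ŷ(0.8) = a + b·0.8 = 9.524929 + 6.498803·0.8 = 14.723971

14.724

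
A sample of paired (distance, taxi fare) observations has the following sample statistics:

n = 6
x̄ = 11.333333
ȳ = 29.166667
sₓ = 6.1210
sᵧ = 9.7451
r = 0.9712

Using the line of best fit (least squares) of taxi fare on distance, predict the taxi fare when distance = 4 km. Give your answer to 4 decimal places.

b = r · sᵧ/sₓ = 0.9712 · 9.7451/6.121 = 1.546225
a = ȳ − b·x̄ = 29.166667 − 1.546225·11.333333 = 11.642788
ŷ(4) = a + b·4 = 11.642788 + 1.546225·4 = 17.827687

17.8277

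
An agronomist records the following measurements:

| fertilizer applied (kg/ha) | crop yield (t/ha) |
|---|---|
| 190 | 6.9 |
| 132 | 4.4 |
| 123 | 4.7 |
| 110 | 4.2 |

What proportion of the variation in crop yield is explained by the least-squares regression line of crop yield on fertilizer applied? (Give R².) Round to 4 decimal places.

0.9492

n = 4, Σx = 555, Σy = 20.2, Σxy = 2931.9, Σx² = 80753, Σy² = 106.7
Sxx = Σx² − (Σx)²/n = 80753 − 77006.25 = 3746.75
Sxy = Σxy − (Σx)(Σy)/n = 2931.9 − 2802.75 = 129.15
Syy = Σy² − (Σy)²/n = 106.7 − 102.01 = 4.69
R² = Sxy²/(Sxx·Syy) = (129.15)²/(3746.75·4.69) = 0.949208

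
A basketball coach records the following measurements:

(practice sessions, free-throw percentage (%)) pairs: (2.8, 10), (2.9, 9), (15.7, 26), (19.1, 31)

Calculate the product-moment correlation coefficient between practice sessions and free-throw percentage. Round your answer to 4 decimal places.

n = 4, Σx = 40.5, Σy = 76, Σxy = 1054.4, Σx² = 627.55, Σy² = 1818
Sxx = Σx² − (Σx)²/n = 627.55 − 410.0625 = 217.4875
Sxy = Σxy − (Σx)(Σy)/n = 1054.4 − 769.5 = 284.9
Syy = Σy² − (Σy)²/n = 1818 − 1444 = 374
r = Sxy/√(Sxx·Syy) = 284.9/√(81340.325) = 284.9/285.202253 = 0.998940

0.9989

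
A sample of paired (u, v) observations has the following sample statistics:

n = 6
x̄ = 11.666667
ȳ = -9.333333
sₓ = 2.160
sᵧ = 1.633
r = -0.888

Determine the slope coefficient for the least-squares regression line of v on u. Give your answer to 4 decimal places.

-0.6713

b = r · sᵧ/sₓ = -0.888 · 1.633/2.16 = -0.671344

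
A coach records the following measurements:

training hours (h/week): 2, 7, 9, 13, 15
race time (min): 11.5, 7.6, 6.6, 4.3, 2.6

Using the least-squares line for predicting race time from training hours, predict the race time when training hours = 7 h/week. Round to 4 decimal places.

7.9773

n = 5, Σx = 46, Σy = 32.6, Σxy = 230.5, Σx² = 528
Sxx = Σx² − (Σx)²/n = 528 − 423.2 = 104.8
Sxy = Σxy − (Σx)(Σy)/n = 230.5 − 299.92 = -69.42
b = Sxy/Sxx = -69.42/104.8 = -0.662405
a = ȳ − b·x̄ = 6.52 − (-0.662405)·9.2 = 12.614122
ŷ(7) = a + b·7 = 12.614122 + (-0.662405)·7 = 7.977290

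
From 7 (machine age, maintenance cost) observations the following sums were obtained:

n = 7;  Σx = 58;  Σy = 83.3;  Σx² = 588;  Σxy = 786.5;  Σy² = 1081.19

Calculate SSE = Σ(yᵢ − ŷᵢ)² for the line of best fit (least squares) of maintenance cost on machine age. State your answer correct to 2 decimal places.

3.60

Sxx = Σx² − (Σx)²/n = 588 − 480.571429 = 107.428571
Sxy = Σxy − (Σx)(Σy)/n = 786.5 − 690.2 = 96.3
Syy = Σy² − (Σy)²/n = 1081.19 − 991.27 = 89.92
b = Sxy/Sxx = 96.3/107.428571 = 0.896410
SSE = Syy − b·Sxy = 89.92 − 0.896410·96.3 = 3.595758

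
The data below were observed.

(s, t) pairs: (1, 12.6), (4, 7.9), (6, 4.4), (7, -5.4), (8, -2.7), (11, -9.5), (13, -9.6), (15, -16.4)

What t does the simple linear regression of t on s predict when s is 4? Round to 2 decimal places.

n = 8, Σx = 65, Σy = -18.7, Σxy = -464.1, Σx² = 681
Sxx = Σx² − (Σx)²/n = 681 − 528.125 = 152.875
Sxy = Σxy − (Σx)(Σy)/n = -464.1 − (-151.9375) = -312.1625
b = Sxy/Sxx = -312.1625/152.875 = -2.041946
a = ȳ − b·x̄ = -2.3375 − (-2.041946)·8.125 = 14.253312
ŷ(4) = a + b·4 = 14.253312 + (-2.041946)·4 = 6.085527

6.09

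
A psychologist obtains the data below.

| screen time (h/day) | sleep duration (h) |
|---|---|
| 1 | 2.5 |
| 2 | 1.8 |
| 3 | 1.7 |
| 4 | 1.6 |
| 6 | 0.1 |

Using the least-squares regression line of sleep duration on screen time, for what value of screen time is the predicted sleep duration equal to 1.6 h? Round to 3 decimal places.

n = 5, Σx = 16, Σy = 7.7, Σxy = 18.2, Σx² = 66
Sxx = Σx² − (Σx)²/n = 66 − 51.2 = 14.8
Sxy = Σxy − (Σx)(Σy)/n = 18.2 − 24.64 = -6.44
b = Sxy/Sxx = -6.44/14.8 = -0.435135
a = ȳ − b·x̄ = 1.54 − (-0.435135)·3.2 = 2.932432
Set a + b·x = 1.6: x = (1.6 − 2.932432) / (-0.435135) = 3.062112

3.062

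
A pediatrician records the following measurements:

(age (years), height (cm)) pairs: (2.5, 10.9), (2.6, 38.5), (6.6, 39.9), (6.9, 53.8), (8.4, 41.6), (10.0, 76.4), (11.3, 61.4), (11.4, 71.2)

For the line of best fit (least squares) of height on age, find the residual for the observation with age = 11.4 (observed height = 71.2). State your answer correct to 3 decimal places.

n = 8, Σx = 59.7, Σy = 393.7, Σxy = 3380.85, Σx² = 532.39
Sxx = Σx² − (Σx)²/n = 532.39 − 445.51125 = 86.87875
Sxy = Σxy − (Σx)(Σy)/n = 3380.85 − 2937.98625 = 442.86375
b = Sxy/Sxx = 442.86375/86.87875 = 5.097492
a = ȳ − b·x̄ = 49.2125 − 5.097492·7.4625 = 11.172464
ŷ(11.4) = 11.172464 + 5.097492·11.4 = 69.283876
residual = y − ŷ = 71.2 − 69.283876 = 1.916124

1.916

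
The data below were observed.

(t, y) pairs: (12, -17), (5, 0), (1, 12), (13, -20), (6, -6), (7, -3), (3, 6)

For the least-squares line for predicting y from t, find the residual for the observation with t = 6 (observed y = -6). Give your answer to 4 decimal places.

n = 7, Σx = 47, Σy = -28, Σxy = -491, Σx² = 433
Sxx = Σx² − (Σx)²/n = 433 − 315.571429 = 117.428571
Sxy = Σxy − (Σx)(Σy)/n = -491 − (-188) = -303
b = Sxy/Sxx = -303/117.428571 = -2.580292
a = ȳ − b·x̄ = -4 − (-2.580292)·6.714286 = 13.324818
ŷ(6) = 13.324818 + (-2.580292)·6 = -2.156934
residual = y − ŷ = -6 − (-2.156934) = -3.843066

-3.8431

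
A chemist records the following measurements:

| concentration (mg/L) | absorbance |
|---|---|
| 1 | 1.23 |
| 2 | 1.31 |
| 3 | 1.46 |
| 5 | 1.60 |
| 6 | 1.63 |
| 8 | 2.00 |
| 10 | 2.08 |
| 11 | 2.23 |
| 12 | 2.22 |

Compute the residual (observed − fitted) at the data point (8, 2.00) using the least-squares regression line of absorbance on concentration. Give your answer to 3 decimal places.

0.101

n = 9, Σx = 58, Σy = 15.76, Σxy = 113.98, Σx² = 504
Sxx = Σx² − (Σx)²/n = 504 − 373.777778 = 130.222222
Sxy = Σxy − (Σx)(Σy)/n = 113.98 − 101.564444 = 12.415556
b = Sxy/Sxx = 12.415556/130.222222 = 0.095341
a = ȳ − b·x̄ = 1.751111 − 0.095341·6.444444 = 1.136689
ŷ(8) = 1.136689 + 0.095341·8 = 1.899420
residual = y − ŷ = 2.00 − 1.899420 = 0.100580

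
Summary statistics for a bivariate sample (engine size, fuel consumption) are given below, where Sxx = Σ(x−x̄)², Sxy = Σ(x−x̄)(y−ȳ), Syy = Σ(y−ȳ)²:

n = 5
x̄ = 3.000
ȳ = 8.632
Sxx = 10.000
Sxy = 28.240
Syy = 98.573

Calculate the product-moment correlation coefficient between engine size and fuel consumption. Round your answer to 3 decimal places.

r = Sxy/√(Sxx·Syy) = 28.24/√(985.73) = 28.24/31.396337 = 0.899468

0.899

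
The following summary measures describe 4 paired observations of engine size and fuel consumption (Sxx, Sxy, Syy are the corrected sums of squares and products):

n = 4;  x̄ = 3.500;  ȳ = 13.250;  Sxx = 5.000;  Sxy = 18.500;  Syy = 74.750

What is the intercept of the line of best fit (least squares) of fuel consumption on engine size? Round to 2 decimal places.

0.30

b = Sxy/Sxx = 18.5/5 = 3.7
a = ȳ − b·x̄ = 13.25 − 3.7·3.5 = 0.3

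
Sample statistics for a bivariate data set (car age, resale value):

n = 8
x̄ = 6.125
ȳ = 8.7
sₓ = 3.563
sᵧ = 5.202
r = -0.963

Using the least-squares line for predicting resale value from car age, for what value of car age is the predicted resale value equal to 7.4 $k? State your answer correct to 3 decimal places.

7.050

b = r · sᵧ/sₓ = -0.963 · 5.202/3.563 = -1.405985
a = ȳ − b·x̄ = 8.7 − (-1.405985)·6.125 = 17.311661
Set a + b·x = 7.4: x = (7.4 − 17.311661) / (-1.405985) = 7.049618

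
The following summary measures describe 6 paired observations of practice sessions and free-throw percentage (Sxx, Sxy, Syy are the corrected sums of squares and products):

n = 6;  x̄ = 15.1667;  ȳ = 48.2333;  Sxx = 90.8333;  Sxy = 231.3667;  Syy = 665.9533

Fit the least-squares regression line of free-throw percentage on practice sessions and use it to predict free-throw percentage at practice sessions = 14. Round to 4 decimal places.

45.2615

b = Sxy/Sxx = 231.3667/90.8333 = 2.547157
a = ȳ − b·x̄ = 48.2333 − 2.547157·15.1667 = 9.601330
ŷ(14) = a + b·14 = 9.601330 + 2.547157·14 = 45.261532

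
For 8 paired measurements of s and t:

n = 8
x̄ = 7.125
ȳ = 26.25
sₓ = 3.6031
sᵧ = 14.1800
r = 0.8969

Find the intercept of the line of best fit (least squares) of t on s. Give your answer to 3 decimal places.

1.101

b = r · sᵧ/sₓ = 0.8969 · 14.18/3.6031 = 3.529750
a = ȳ − b·x̄ = 26.25 − 3.529750·7.125 = 1.100532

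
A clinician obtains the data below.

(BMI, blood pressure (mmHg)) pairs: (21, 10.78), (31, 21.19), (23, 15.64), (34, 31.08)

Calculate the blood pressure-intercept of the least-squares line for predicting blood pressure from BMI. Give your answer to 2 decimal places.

-16.60

n = 4, Σx = 109, Σy = 78.69, Σxy = 2299.71, Σx² = 3087
Sxx = Σx² − (Σx)²/n = 3087 − 2970.25 = 116.75
Sxy = Σxy − (Σx)(Σy)/n = 2299.71 − 2144.3025 = 155.4075
b = Sxy/Sxx = 155.4075/116.75 = 1.331113
a = ȳ − b·x̄ = 19.6725 − 1.331113·27.25 = -16.600343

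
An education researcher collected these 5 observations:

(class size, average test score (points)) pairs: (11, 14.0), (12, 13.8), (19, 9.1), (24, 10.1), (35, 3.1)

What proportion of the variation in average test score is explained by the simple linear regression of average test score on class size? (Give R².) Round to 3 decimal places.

n = 5, Σx = 101, Σy = 50.1, Σxy = 843.4, Σx² = 2427, Σy² = 580.87
Sxx = Σx² − (Σx)²/n = 2427 − 2040.2 = 386.8
Sxy = Σxy − (Σx)(Σy)/n = 843.4 − 1012.02 = -168.62
Syy = Σy² − (Σy)²/n = 580.87 − 502.002 = 78.868
R² = Sxy²/(Sxx·Syy) = (-168.62)²/(386.8·78.868) = 0.932032

0.932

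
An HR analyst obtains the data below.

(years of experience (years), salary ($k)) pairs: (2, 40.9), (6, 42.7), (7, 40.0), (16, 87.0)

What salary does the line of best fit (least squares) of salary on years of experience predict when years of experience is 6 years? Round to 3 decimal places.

n = 4, Σx = 31, Σy = 210.6, Σxy = 2010, Σx² = 345
Sxx = Σx² − (Σx)²/n = 345 − 240.25 = 104.75
Sxy = Σxy − (Σx)(Σy)/n = 2010 − 1632.15 = 377.85
b = Sxy/Sxx = 377.85/104.75 = 3.607160
a = ȳ − b·x̄ = 52.65 − 3.607160·7.75 = 24.694511
ŷ(6) = a + b·6 = 24.694511 + 3.607160·6 = 46.337470

46.337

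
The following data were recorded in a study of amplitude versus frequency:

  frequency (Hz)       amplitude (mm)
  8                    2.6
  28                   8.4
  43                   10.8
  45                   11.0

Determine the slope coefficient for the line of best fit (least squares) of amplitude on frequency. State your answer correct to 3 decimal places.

0.226

n = 4, Σx = 124, Σy = 32.8, Σxy = 1215.4, Σx² = 4722
Sxx = Σx² − (Σx)²/n = 4722 − 3844 = 878
Sxy = Σxy − (Σx)(Σy)/n = 1215.4 − 1016.8 = 198.6
b = Sxy/Sxx = 198.6/878 = 0.226196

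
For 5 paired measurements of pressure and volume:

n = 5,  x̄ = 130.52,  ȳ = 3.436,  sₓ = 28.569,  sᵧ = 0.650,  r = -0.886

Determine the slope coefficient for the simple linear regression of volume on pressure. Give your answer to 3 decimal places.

b = r · sᵧ/sₓ = -0.886 · 0.65/28.569 = -0.020158

-0.020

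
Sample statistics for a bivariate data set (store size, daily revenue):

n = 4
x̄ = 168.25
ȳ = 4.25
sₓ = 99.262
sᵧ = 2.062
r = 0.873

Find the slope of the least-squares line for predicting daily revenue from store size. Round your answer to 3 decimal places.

0.018

b = r · sᵧ/sₓ = 0.873 · 2.062/99.262 = 0.018135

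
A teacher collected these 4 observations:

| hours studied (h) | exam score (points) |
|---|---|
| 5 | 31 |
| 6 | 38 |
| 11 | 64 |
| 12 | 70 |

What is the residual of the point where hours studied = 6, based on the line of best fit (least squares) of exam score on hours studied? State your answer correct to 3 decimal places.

0.865

n = 4, Σx = 34, Σy = 203, Σxy = 1927, Σx² = 326
Sxx = Σx² − (Σx)²/n = 326 − 289 = 37
Sxy = Σxy − (Σx)(Σy)/n = 1927 − 1725.5 = 201.5
b = Sxy/Sxx = 201.5/37 = 5.445946
a = ȳ − b·x̄ = 50.75 − 5.445946·8.5 = 4.459459
ŷ(6) = 4.459459 + 5.445946·6 = 37.135135
residual = y − ŷ = 38 − 37.135135 = 0.864865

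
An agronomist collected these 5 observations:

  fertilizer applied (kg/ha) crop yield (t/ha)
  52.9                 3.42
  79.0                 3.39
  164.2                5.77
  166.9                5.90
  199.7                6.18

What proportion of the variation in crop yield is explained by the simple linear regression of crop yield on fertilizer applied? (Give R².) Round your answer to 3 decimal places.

0.961

n = 5, Σx = 662.7, Σy = 24.66, Σxy = 3615.018, Σx² = 103736.75, Σy² = 129.4838
Sxx = Σx² − (Σx)²/n = 103736.75 − 87834.258 = 15902.492
Sxy = Σxy − (Σx)(Σy)/n = 3615.018 − 3268.4364 = 346.5816
Syy = Σy² − (Σy)²/n = 129.4838 − 121.62312 = 7.86068
R² = Sxy²/(Sxx·Syy) = (346.5816)²/(15902.492·7.86068) = 0.960917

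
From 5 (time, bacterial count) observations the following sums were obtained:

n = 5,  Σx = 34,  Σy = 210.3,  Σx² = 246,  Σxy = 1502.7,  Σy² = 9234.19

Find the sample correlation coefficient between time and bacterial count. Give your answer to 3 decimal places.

0.958

Sxx = Σx² − (Σx)²/n = 246 − 231.2 = 14.8
Sxy = Σxy − (Σx)(Σy)/n = 1502.7 − 1430.04 = 72.66
Syy = Σy² − (Σy)²/n = 9234.19 − 8845.218 = 388.972
r = Sxy/√(Sxx·Syy) = 72.66/√(5756.7856) = 72.66/75.873484 = 0.957647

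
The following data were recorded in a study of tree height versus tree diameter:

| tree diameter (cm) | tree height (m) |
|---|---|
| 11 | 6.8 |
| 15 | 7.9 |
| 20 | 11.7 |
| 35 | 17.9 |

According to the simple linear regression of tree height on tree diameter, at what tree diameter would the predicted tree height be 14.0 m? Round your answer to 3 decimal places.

26.423

n = 4, Σx = 81, Σy = 44.3, Σxy = 1053.8, Σx² = 1971
Sxx = Σx² − (Σx)²/n = 1971 − 1640.25 = 330.75
Sxy = Σxy − (Σx)(Σy)/n = 1053.8 − 897.075 = 156.725
b = Sxy/Sxx = 156.725/330.75 = 0.473847
a = ȳ − b·x̄ = 11.075 − 0.473847·20.25 = 1.479592
Set a + b·x = 14.0: x = (14.0 − 1.479592) / 0.473847 = 26.422874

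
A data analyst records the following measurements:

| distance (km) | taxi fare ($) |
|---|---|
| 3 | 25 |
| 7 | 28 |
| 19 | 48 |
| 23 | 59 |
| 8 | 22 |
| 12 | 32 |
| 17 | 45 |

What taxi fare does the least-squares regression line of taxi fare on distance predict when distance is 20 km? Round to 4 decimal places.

50.2963

n = 7, Σx = 89, Σy = 259, Σxy = 3865, Σx² = 1445
Sxx = Σx² − (Σx)²/n = 1445 − 1131.571429 = 313.428571
Sxy = Σxy − (Σx)(Σy)/n = 3865 − 3293 = 572
b = Sxy/Sxx = 572/313.428571 = 1.824977
a = ȳ − b·x̄ = 37 − 1.824977·12.714286 = 13.796718
ŷ(20) = a + b·20 = 13.796718 + 1.824977·20 = 50.296263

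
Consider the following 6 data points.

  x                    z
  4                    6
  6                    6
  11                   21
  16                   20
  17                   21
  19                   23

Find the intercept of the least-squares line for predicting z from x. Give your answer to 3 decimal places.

1.832

n = 6, Σx = 73, Σy = 97, Σxy = 1405, Σx² = 1079
Sxx = Σx² − (Σx)²/n = 1079 − 888.166667 = 190.833333
Sxy = Σxy − (Σx)(Σy)/n = 1405 − 1180.166667 = 224.833333
b = Sxy/Sxx = 224.833333/190.833333 = 1.178166
a = ȳ − b·x̄ = 16.166667 − 1.178166·12.166667 = 1.832314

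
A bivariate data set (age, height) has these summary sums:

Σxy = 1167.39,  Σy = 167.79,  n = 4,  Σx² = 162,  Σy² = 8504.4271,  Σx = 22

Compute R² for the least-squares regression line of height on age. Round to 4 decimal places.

0.9949

Sxx = Σx² − (Σx)²/n = 162 − 121 = 41
Sxy = Σxy − (Σx)(Σy)/n = 1167.39 − 922.845 = 244.545
Syy = Σy² − (Σy)²/n = 8504.4271 − 7038.371025 = 1466.056075
R² = Sxy²/(Sxx·Syy) = (244.545)²/(41·1466.056075) = 0.994908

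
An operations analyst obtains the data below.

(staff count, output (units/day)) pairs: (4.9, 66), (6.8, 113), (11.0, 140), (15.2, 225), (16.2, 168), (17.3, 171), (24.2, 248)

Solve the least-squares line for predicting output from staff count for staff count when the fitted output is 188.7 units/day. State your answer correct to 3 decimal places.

16.789

n = 7, Σx = 95.6, Σy = 1131, Σxy = 17733.3, Σx² = 1569.66
Sxx = Σx² − (Σx)²/n = 1569.66 − 1305.622857 = 264.037143
Sxy = Σxy − (Σx)(Σy)/n = 17733.3 − 15446.228571 = 2287.071429
b = Sxy/Sxx = 2287.071429/264.037143 = 8.661931
a = ȳ − b·x̄ = 161.571429 − 8.661931·13.657143 = 43.274204
Set a + b·x = 188.7: x = (188.7 − 43.274204) / 8.661931 = 16.789074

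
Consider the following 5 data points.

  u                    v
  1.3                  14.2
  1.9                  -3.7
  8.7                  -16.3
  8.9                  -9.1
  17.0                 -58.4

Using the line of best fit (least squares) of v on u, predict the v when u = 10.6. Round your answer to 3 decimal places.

-26.751

n = 5, Σx = 37.8, Σy = -73.3, Σxy = -1204.17, Σx² = 449.2
Sxx = Σx² − (Σx)²/n = 449.2 − 285.768 = 163.432
Sxy = Σxy − (Σx)(Σy)/n = -1204.17 − (-554.148) = -650.022
b = Sxy/Sxx = -650.022/163.432 = -3.977324
a = ȳ − b·x̄ = -14.66 − (-3.977324)·7.56 = 15.408569
ŷ(10.6) = a + b·10.6 = 15.408569 + (-3.977324)·10.6 = -26.751065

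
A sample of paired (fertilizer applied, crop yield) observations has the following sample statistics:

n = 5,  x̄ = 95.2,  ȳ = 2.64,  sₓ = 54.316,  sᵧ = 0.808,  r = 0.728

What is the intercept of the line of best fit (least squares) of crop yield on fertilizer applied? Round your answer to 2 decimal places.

1.61

b = r · sᵧ/sₓ = 0.728 · 0.808/54.316 = 0.010830
a = ȳ − b·x̄ = 2.64 − 0.010830·95.2 = 1.609016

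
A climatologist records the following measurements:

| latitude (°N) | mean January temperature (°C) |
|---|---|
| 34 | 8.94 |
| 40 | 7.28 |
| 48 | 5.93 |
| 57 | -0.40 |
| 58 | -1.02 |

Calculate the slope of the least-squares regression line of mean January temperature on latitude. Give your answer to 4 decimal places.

n = 5, Σx = 237, Σy = 20.73, Σxy = 797.84, Σx² = 11673
Sxx = Σx² − (Σx)²/n = 11673 − 11233.8 = 439.2
Sxy = Σxy − (Σx)(Σy)/n = 797.84 − 982.602 = -184.762
b = Sxy/Sxx = -184.762/439.2 = -0.420679

-0.4207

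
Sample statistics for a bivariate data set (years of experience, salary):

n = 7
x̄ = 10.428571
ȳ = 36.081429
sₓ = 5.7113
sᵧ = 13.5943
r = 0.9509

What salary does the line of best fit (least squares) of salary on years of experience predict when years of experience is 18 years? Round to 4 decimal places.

53.2184

b = r · sᵧ/sₓ = 0.9509 · 13.5943/5.7113 = 2.263376
a = ȳ − b·x̄ = 36.081429 − 2.263376·10.428571 = 12.477651
ŷ(18) = a + b·18 = 12.477651 + 2.263376·18 = 53.218420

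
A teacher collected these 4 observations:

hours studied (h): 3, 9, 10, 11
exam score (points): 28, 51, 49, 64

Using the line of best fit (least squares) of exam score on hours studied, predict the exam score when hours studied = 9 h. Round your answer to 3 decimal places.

n = 4, Σx = 33, Σy = 192, Σxy = 1737, Σx² = 311
Sxx = Σx² − (Σx)²/n = 311 − 272.25 = 38.75
Sxy = Σxy − (Σx)(Σy)/n = 1737 − 1584 = 153
b = Sxy/Sxx = 153/38.75 = 3.948387
a = ȳ − b·x̄ = 48 − 3.948387·8.25 = 15.425806
ŷ(9) = a + b·9 = 15.425806 + 3.948387·9 = 50.961290

50.961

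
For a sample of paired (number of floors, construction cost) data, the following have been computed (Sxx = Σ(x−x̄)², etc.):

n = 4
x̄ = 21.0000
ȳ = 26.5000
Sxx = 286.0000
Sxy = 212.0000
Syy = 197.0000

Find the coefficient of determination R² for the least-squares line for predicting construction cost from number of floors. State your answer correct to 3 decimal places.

0.798

R² = Sxy²/(Sxx·Syy) = (212)²/(286·197) = 0.797700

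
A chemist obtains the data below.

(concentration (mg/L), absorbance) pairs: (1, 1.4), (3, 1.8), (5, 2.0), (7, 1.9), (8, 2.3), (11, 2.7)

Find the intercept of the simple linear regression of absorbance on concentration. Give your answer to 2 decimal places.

1.33

n = 6, Σx = 35, Σy = 12.1, Σxy = 78.2, Σx² = 269
Sxx = Σx² − (Σx)²/n = 269 − 204.166667 = 64.833333
Sxy = Σxy − (Σx)(Σy)/n = 78.2 − 70.583333 = 7.616667
b = Sxy/Sxx = 7.616667/64.833333 = 0.117481
a = ȳ − b·x̄ = 2.016667 − 0.117481·5.833333 = 1.331362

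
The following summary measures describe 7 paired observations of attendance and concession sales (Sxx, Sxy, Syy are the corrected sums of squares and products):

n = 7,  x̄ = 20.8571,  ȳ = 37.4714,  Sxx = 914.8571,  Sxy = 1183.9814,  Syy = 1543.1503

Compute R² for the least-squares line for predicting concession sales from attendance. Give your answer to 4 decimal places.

0.9930

R² = Sxy²/(Sxx·Syy) = (1183.9814)²/(914.8571·1543.1503) = 0.992952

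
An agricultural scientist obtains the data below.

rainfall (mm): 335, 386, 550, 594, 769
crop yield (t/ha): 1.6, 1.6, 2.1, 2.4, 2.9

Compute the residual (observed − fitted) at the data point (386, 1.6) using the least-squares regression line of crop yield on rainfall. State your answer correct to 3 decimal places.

-0.075

n = 5, Σx = 2634, Σy = 10.6, Σxy = 5964.3, Σx² = 1507918
Sxx = Σx² − (Σx)²/n = 1507918 − 1387591.2 = 120326.8
Sxy = Σxy − (Σx)(Σy)/n = 5964.3 − 5584.08 = 380.22
b = Sxy/Sxx = 380.22/120326.8 = 0.003160
a = ȳ − b·x̄ = 2.12 − 0.003160·526.8 = 0.455368
ŷ(386) = 0.455368 + 0.003160·386 = 1.675087
residual = y − ŷ = 1.6 − 1.675087 = -0.075087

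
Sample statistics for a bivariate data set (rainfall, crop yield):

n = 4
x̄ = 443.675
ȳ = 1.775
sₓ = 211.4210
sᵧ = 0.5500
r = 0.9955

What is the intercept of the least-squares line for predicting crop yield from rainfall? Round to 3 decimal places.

b = r · sᵧ/sₓ = 0.9955 · 0.55/211.421 = 0.002590
a = ȳ − b·x̄ = 1.775 − 0.002590·443.675 = 0.625998

0.626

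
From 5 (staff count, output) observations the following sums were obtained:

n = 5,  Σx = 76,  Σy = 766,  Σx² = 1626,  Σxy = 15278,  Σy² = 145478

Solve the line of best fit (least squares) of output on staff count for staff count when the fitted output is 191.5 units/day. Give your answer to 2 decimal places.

Sxx = Σx² − (Σx)²/n = 1626 − 1155.2 = 470.8
Sxy = Σxy − (Σx)(Σy)/n = 15278 − 11643.2 = 3634.8
b = Sxy/Sxx = 3634.8/470.8 = 7.720476
a = ȳ − b·x̄ = 153.2 − 7.720476·15.2 = 35.848768
Set a + b·x = 191.5: x = (191.5 − 35.848768) / 7.720476 = 20.160834

20.16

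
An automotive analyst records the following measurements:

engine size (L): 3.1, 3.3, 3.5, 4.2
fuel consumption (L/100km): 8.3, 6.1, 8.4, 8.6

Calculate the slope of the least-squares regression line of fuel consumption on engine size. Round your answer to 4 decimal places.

n = 4, Σx = 14.1, Σy = 31.4, Σxy = 111.38, Σx² = 50.39
Sxx = Σx² − (Σx)²/n = 50.39 − 49.7025 = 0.6875
Sxy = Σxy − (Σx)(Σy)/n = 111.38 − 110.685 = 0.695
b = Sxy/Sxx = 0.695/0.6875 = 1.010909

1.0109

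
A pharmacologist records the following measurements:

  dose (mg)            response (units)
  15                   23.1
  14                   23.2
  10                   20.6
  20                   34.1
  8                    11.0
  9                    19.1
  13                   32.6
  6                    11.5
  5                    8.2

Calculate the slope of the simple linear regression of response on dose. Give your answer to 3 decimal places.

1.705

n = 9, Σx = 100, Σy = 183.4, Σxy = 2353, Σx² = 1296
Sxx = Σx² − (Σx)²/n = 1296 − 1111.111111 = 184.888889
Sxy = Σxy − (Σx)(Σy)/n = 2353 − 2037.777778 = 315.222222
b = Sxy/Sxx = 315.222222/184.888889 = 1.704928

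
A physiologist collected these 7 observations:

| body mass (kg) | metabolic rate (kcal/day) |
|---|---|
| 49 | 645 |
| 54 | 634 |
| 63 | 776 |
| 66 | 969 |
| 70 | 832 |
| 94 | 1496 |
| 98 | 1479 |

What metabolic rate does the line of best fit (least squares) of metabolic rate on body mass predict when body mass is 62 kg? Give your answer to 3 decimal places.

812.430

n = 7, Σx = 494, Σy = 6831, Σxy = 522489, Σx² = 36982
Sxx = Σx² − (Σx)²/n = 36982 − 34862.285714 = 2119.714286
Sxy = Σxy − (Σx)(Σy)/n = 522489 − 482073.428571 = 40415.571429
b = Sxy/Sxx = 40415.571429/2119.714286 = 19.066518
a = ȳ − b·x̄ = 975.857143 − 19.066518·70.571429 = -369.694298
ŷ(62) = a + b·62 = -369.694298 + 19.066518·62 = 812.429842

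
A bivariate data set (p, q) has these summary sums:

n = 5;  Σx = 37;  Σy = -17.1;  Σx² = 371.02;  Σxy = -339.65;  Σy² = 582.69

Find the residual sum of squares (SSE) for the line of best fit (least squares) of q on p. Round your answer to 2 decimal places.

57.06

Sxx = Σx² − (Σx)²/n = 371.02 − 273.8 = 97.22
Sxy = Σxy − (Σx)(Σy)/n = -339.65 − (-126.54) = -213.11
Syy = Σy² − (Σy)²/n = 582.69 − 58.482 = 524.208
b = Sxy/Sxx = -213.11/97.22 = -2.192039
SSE = Syy − b·Sxy = 524.208 − (-2.192039)·(-213.11) = 57.062638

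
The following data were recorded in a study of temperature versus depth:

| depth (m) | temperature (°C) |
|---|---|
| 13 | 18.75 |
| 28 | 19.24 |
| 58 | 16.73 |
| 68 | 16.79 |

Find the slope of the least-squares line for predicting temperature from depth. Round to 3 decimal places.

-0.046

n = 4, Σx = 167, Σy = 71.51, Σxy = 2894.53, Σx² = 8941
Sxx = Σx² − (Σx)²/n = 8941 − 6972.25 = 1968.75
Sxy = Σxy − (Σx)(Σy)/n = 2894.53 − 2985.5425 = -91.0125
b = Sxy/Sxx = -91.0125/1968.75 = -0.046229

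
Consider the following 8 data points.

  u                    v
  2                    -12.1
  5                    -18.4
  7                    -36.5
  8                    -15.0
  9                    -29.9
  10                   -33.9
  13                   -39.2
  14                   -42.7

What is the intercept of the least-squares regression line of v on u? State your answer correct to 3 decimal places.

-7.464

n = 8, Σx = 68, Σy = -227.7, Σxy = -2207.2, Σx² = 688
Sxx = Σx² − (Σx)²/n = 688 − 578 = 110
Sxy = Σxy − (Σx)(Σy)/n = -2207.2 − (-1935.45) = -271.75
b = Sxy/Sxx = -271.75/110 = -2.470455
a = ȳ − b·x̄ = -28.4625 − (-2.470455)·8.5 = -7.463636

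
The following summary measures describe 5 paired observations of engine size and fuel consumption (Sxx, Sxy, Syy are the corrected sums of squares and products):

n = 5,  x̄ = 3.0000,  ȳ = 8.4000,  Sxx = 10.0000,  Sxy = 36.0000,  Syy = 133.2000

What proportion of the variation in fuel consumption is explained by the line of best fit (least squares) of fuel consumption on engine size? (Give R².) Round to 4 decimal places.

0.9730

R² = Sxy²/(Sxx·Syy) = (36)²/(10·133.2) = 0.972973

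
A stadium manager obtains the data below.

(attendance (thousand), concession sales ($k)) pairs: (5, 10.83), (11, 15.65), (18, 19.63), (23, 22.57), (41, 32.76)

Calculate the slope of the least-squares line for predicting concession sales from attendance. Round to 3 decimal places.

0.598

n = 5, Σx = 98, Σy = 101.44, Σxy = 2441.91, Σx² = 2680
Sxx = Σx² − (Σx)²/n = 2680 − 1920.8 = 759.2
Sxy = Σxy − (Σx)(Σy)/n = 2441.91 − 1988.224 = 453.686
b = Sxy/Sxx = 453.686/759.2 = 0.597584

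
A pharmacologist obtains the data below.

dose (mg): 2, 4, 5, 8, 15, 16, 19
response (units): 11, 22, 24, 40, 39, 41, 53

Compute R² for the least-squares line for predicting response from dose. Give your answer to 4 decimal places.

n = 7, Σx = 69, Σy = 230, Σxy = 2798, Σx² = 951, Σy² = 8792
Sxx = Σx² − (Σx)²/n = 951 − 680.142857 = 270.857143
Sxy = Σxy − (Σx)(Σy)/n = 2798 − 2267.142857 = 530.857143
Syy = Σy² − (Σy)²/n = 8792 − 7557.142857 = 1234.857143
R² = Sxy²/(Sxx·Syy) = (530.857143)²/(270.857143·1234.857143) = 0.842555

0.8426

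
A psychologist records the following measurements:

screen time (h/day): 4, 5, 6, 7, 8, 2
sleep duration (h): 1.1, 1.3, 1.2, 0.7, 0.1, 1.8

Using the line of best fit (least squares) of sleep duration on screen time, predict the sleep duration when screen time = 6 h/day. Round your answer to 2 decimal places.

n = 6, Σx = 32, Σy = 6.2, Σxy = 27.4, Σx² = 194
Sxx = Σx² − (Σx)²/n = 194 − 170.666667 = 23.333333
Sxy = Σxy − (Σx)(Σy)/n = 27.4 − 33.066667 = -5.666667
b = Sxy/Sxx = -5.666667/23.333333 = -0.242857
a = ȳ − b·x̄ = 1.033333 − (-0.242857)·5.333333 = 2.328571
ŷ(6) = a + b·6 = 2.328571 + (-0.242857)·6 = 0.871429

0.87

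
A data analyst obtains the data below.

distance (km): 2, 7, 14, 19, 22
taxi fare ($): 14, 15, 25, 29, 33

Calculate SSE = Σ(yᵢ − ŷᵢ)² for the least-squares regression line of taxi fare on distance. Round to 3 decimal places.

9.199

n = 5, Σx = 64, Σy = 116, Σxy = 1760, Σx² = 1094, Σy² = 2976
Sxx = Σx² − (Σx)²/n = 1094 − 819.2 = 274.8
Sxy = Σxy − (Σx)(Σy)/n = 1760 − 1484.8 = 275.2
Syy = Σy² − (Σy)²/n = 2976 − 2691.2 = 284.8
b = Sxy/Sxx = 275.2/274.8 = 1.001456
SSE = Syy − b·Sxy = 284.8 − 1.001456·275.2 = 9.199418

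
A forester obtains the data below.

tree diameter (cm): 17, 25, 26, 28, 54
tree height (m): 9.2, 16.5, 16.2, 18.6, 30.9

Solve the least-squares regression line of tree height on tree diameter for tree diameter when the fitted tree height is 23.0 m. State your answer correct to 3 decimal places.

n = 5, Σx = 150, Σy = 91.4, Σxy = 3179.5, Σx² = 5290
Sxx = Σx² − (Σx)²/n = 5290 − 4500 = 790
Sxy = Σxy − (Σx)(Σy)/n = 3179.5 − 2742 = 437.5
b = Sxy/Sxx = 437.5/790 = 0.553797
a = ȳ − b·x̄ = 18.28 − 0.553797·30 = 1.666076
Set a + b·x = 23.0: x = (23.0 − 1.666076) / 0.553797 = 38.522971

38.523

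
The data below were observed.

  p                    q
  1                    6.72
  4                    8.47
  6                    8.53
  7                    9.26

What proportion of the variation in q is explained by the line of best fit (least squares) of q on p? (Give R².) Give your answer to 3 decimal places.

n = 4, Σx = 18, Σy = 32.98, Σxy = 156.6, Σx² = 102, Σy² = 275.4078
Sxx = Σx² − (Σx)²/n = 102 − 81 = 21
Sxy = Σxy − (Σx)(Σy)/n = 156.6 − 148.41 = 8.19
Syy = Σy² − (Σy)²/n = 275.4078 − 271.9201 = 3.4877
R² = Sxy²/(Sxx·Syy) = (8.19)²/(21·3.4877) = 0.915818

0.916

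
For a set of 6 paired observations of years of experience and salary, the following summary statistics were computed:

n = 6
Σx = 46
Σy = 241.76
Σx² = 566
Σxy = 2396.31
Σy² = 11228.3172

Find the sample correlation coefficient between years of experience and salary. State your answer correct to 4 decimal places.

0.9638

Sxx = Σx² − (Σx)²/n = 566 − 352.666667 = 213.333333
Sxy = Σxy − (Σx)(Σy)/n = 2396.31 − 1853.493333 = 542.816667
Syy = Σy² − (Σy)²/n = 11228.3172 − 9741.316267 = 1487.000933
r = Sxy/√(Sxx·Syy) = 542.816667/√(317226.865778) = 542.816667/563.228964 = 0.963758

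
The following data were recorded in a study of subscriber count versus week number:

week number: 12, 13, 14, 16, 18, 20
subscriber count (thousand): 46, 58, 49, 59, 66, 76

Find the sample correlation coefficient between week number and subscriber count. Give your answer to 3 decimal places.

n = 6, Σx = 93, Σy = 354, Σxy = 5644, Σx² = 1489, Σy² = 21494
Sxx = Σx² − (Σx)²/n = 1489 − 1441.5 = 47.5
Sxy = Σxy − (Σx)(Σy)/n = 5644 − 5487 = 157
Syy = Σy² − (Σy)²/n = 21494 − 20886 = 608
r = Sxy/√(Sxx·Syy) = 157/√(28880) = 157/169.941166 = 0.923849

0.924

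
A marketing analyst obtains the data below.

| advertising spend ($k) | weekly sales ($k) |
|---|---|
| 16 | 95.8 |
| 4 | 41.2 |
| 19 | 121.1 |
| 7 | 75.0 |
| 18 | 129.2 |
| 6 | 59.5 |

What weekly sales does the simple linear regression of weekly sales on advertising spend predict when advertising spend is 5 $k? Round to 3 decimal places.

n = 6, Σx = 70, Σy = 521.8, Σxy = 7206.1, Σx² = 1042
Sxx = Σx² − (Σx)²/n = 1042 − 816.666667 = 225.333333
Sxy = Σxy − (Σx)(Σy)/n = 7206.1 − 6087.666667 = 1118.433333
b = Sxy/Sxx = 1118.433333/225.333333 = 4.963462
a = ȳ − b·x̄ = 86.966667 − 4.963462·11.666667 = 29.059615
ŷ(5) = a + b·5 = 29.059615 + 4.963462·5 = 53.876923

53.877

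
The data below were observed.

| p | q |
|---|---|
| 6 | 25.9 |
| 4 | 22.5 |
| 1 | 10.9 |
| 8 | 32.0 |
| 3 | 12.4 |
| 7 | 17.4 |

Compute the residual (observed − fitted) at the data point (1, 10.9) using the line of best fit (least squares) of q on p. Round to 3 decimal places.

0.179

n = 6, Σx = 29, Σy = 121.1, Σxy = 671.3, Σx² = 175
Sxx = Σx² − (Σx)²/n = 175 − 140.166667 = 34.833333
Sxy = Σxy − (Σx)(Σy)/n = 671.3 − 585.316667 = 85.983333
b = Sxy/Sxx = 85.983333/34.833333 = 2.468421
a = ȳ − b·x̄ = 20.183333 − 2.468421·4.833333 = 8.252632
ŷ(1) = 8.252632 + 2.468421·1 = 10.721053
residual = y − ŷ = 10.9 − 10.721053 = 0.178947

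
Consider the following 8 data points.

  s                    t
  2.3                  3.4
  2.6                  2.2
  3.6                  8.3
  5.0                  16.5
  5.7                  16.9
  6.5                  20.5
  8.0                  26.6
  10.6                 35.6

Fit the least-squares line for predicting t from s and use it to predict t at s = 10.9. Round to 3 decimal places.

n = 8, Σx = 44.3, Σy = 130, Σxy = 945.66, Σx² = 301.11
Sxx = Σx² − (Σx)²/n = 301.11 − 245.31125 = 55.79875
Sxy = Σxy − (Σx)(Σy)/n = 945.66 − 719.875 = 225.785
b = Sxy/Sxx = 225.785/55.79875 = 4.046417
a = ȳ − b·x̄ = 16.25 − 4.046417·5.5375 = -6.157033
ŷ(10.9) = a + b·10.9 = -6.157033 + 4.046417·10.9 = 37.948910

37.949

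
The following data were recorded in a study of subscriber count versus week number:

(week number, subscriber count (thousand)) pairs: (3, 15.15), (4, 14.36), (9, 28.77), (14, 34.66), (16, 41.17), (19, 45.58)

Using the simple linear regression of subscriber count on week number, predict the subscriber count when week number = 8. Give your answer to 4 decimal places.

n = 6, Σx = 65, Σy = 179.69, Σxy = 2371.8, Σx² = 919
Sxx = Σx² − (Σx)²/n = 919 − 704.166667 = 214.833333
Sxy = Σxy − (Σx)(Σy)/n = 2371.8 − 1946.641667 = 425.158333
b = Sxy/Sxx = 425.158333/214.833333 = 1.979015
a = ȳ − b·x̄ = 29.948333 − 1.979015·10.833333 = 8.509007
ŷ(8) = a + b·8 = 8.509007 + 1.979015·8 = 24.341125

24.3411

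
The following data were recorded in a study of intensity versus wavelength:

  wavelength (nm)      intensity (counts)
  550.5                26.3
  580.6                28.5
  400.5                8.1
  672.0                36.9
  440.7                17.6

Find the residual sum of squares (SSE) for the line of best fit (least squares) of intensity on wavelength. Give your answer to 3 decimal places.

16.284

n = 5, Σx = 2644.3, Σy = 117.4, Σxy = 66822.42, Σx² = 1446347.35, Σy² = 3240.92
Sxx = Σx² − (Σx)²/n = 1446347.35 − 1398464.498 = 47882.852
Sxy = Σxy − (Σx)(Σy)/n = 66822.42 − 62088.164 = 4734.256
Syy = Σy² − (Σy)²/n = 3240.92 − 2756.552 = 484.368
b = Sxy/Sxx = 4734.256/47882.852 = 0.098872
SSE = Syy − b·Sxy = 484.368 − 0.098872·4734.256 = 16.284355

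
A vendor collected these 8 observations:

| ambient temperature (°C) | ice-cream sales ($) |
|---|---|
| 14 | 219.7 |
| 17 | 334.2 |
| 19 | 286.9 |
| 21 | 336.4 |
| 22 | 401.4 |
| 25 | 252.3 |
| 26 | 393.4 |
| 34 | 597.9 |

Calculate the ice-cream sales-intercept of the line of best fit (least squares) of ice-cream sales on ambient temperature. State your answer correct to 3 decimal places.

5.588

n = 8, Σx = 178, Σy = 2822.2, Σxy = 66968, Σx² = 4228
Sxx = Σx² − (Σx)²/n = 4228 − 3960.5 = 267.5
Sxy = Σxy − (Σx)(Σy)/n = 66968 − 62793.95 = 4174.05
b = Sxy/Sxx = 4174.05/267.5 = 15.603925
a = ȳ − b·x̄ = 352.775 − 15.603925·22.25 = 5.587664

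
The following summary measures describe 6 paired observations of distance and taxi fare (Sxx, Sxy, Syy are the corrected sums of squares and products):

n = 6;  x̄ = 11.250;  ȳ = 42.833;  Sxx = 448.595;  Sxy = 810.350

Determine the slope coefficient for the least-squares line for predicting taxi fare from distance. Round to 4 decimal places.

1.8064

b = Sxy/Sxx = 810.35/448.595 = 1.806418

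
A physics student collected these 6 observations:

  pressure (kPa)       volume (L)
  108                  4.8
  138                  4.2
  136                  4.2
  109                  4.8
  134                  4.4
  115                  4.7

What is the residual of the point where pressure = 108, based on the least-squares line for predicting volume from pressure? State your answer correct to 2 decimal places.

-0.02

n = 6, Σx = 740, Σy = 27.1, Σxy = 3322.5, Σx² = 92266
Sxx = Σx² − (Σx)²/n = 92266 − 91266.666667 = 999.333333
Sxy = Σxy − (Σx)(Σy)/n = 3322.5 − 3342.333333 = -19.833333
b = Sxy/Sxx = -19.833333/999.333333 = -0.019847
a = ȳ − b·x̄ = 4.516667 − (-0.019847)·123.333333 = 6.964410
ŷ(108) = 6.964410 + (-0.019847)·108 = 4.820981
residual = y − ŷ = 4.8 − 4.820981 = -0.020981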